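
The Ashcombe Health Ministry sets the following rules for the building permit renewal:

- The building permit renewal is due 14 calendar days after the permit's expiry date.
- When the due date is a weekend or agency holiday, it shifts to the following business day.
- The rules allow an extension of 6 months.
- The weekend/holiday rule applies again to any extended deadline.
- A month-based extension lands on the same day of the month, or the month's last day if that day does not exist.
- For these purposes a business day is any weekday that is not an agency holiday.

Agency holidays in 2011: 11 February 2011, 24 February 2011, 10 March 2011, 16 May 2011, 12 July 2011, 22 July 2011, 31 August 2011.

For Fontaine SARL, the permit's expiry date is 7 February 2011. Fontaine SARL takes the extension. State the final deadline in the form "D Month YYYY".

Adding 14 calendar days to 7 February 2011 gives 21 February 2011.
21 February 2011 (Monday) is already a business day.
Add 6 months to 21 February 2011: 21 August 2011.
21 August 2011 is a Sunday, so it moves to the next business day, 22 August 2011 (Monday).
Deadline: 22 August 2011.

22 August 2011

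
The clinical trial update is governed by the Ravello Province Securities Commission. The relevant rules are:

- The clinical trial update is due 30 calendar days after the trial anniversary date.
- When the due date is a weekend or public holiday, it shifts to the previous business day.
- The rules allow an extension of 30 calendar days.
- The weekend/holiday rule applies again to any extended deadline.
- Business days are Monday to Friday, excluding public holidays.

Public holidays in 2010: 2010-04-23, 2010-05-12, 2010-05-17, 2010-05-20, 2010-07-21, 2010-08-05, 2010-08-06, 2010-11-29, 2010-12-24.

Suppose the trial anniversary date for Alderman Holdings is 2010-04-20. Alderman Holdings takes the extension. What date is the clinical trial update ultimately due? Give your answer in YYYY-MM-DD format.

2010-06-18

From 2010-04-20, 30 calendar days later is 2010-05-20.
2010-05-20 falls on a listed holiday. Rolling to the preceding business day gives 2010-05-19, a Wednesday.
With the 30-day extension, 2010-05-19 becomes 2010-06-18.
2010-06-18 falls on a Friday, which is a business day, so no adjustment is needed.
Deadline: 2010-06-18.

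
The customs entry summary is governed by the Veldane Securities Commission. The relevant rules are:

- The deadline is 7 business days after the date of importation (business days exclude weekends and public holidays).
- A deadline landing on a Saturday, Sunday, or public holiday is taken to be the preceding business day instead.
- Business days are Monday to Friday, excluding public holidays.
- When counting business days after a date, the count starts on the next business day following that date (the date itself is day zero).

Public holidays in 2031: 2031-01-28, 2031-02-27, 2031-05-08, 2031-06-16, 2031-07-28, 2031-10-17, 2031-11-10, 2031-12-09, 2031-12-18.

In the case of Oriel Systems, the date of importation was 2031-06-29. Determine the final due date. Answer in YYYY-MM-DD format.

2031-07-08

7 business days after 2031-06-29, excluding weekends and holidays, is 2031-07-08.
2031-07-08 falls on a Tuesday, which is a business day, so no adjustment is needed.
The final due date is 2031-07-08.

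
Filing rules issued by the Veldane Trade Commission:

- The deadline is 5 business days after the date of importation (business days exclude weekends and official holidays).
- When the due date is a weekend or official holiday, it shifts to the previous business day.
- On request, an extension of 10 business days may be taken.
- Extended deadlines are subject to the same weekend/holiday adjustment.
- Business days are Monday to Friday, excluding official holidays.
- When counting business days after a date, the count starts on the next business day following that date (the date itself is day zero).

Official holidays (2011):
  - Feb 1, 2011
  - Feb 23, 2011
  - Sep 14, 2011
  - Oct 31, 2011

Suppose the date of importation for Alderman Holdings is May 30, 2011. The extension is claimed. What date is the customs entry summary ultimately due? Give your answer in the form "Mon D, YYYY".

Jun 20, 2011

Starting the day after May 30, 2011 and counting 5 business days lands on Jun 6, 2011.
Jun 6, 2011 falls on a Monday, which is a business day, so no adjustment is needed.
Counting 10 further business days from Jun 6, 2011 reaches Jun 20, 2011.
Jun 20, 2011 is a Monday and not a listed holiday, so it stands.
Final deadline: Jun 20, 2011.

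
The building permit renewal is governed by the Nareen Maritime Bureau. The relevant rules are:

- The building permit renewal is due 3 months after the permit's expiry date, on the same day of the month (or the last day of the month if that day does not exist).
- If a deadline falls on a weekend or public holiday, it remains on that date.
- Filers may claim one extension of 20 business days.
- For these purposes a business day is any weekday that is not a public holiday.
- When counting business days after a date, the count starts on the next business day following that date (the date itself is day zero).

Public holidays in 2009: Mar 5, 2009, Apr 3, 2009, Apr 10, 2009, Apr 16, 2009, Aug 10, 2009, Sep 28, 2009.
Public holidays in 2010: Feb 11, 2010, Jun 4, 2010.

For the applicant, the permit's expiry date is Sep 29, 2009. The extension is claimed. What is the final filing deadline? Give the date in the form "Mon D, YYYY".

3 months from Sep 29, 2009 is Dec 29, 2009.
Dec 29, 2009 is a Tuesday; no weekend or holiday adjustment applies.
The 20-business-day extension runs from Dec 29, 2009 to Jan 26, 2010.
Jan 26, 2010 falls on a Tuesday. The rules make no weekend/holiday allowance, so it remains Jan 26, 2010.
So the filing is due Jan 26, 2010.

Jan 26, 2010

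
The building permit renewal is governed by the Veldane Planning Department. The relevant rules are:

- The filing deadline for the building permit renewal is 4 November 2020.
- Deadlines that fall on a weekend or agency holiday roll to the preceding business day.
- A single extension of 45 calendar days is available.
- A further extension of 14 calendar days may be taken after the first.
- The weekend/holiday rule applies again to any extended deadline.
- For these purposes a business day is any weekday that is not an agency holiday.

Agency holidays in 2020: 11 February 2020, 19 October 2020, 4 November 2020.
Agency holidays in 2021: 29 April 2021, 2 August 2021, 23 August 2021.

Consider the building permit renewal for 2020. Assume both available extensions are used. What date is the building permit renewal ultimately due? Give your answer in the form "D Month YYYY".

The statutory due date is 4 November 2020.
4 November 2020 is a listed holiday; the preceding business day is 3 November 2020 (Tuesday).
With the 45-day extension, 3 November 2020 becomes 18 December 2020.
18 December 2020 is a Friday and not a listed holiday, so it stands.
With the 14-day extension, 18 December 2020 becomes 1 January 2021.
Since 1 January 2021 is a Friday and not a holiday, the date is unchanged.
So the filing is due 1 January 2021.

1 January 2021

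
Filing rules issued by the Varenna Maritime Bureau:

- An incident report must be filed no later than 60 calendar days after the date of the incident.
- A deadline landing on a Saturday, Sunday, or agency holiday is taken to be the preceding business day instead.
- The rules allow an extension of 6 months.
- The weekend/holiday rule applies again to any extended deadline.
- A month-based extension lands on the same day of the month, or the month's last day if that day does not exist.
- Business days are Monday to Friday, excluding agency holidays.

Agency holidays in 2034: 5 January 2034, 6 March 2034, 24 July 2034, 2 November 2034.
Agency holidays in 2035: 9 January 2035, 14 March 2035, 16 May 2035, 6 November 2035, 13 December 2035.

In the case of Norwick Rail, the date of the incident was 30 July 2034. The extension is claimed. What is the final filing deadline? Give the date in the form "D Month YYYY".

28 March 2035

60 calendar days after 30 July 2034 is 28 September 2034.
28 September 2034 (Thursday) is already a business day.
Applying the 6 months extension: 6 months after 28 September 2034 is 28 March 2035.
28 March 2035 (Wednesday) is already a business day.
Deadline: 28 March 2035.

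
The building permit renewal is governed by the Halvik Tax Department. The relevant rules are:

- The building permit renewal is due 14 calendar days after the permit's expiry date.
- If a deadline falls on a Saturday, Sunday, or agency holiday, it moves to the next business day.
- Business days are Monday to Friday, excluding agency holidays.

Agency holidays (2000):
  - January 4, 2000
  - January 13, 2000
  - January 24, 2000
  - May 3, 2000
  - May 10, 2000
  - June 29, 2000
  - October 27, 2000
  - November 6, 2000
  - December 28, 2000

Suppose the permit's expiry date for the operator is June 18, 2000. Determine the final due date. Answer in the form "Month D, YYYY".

July 3, 2000

Adding 14 calendar days to June 18, 2000 gives July 2, 2000.
July 2, 2000 is a Sunday, so it moves to the next business day, July 3, 2000 (Monday).
Final deadline: July 3, 2000.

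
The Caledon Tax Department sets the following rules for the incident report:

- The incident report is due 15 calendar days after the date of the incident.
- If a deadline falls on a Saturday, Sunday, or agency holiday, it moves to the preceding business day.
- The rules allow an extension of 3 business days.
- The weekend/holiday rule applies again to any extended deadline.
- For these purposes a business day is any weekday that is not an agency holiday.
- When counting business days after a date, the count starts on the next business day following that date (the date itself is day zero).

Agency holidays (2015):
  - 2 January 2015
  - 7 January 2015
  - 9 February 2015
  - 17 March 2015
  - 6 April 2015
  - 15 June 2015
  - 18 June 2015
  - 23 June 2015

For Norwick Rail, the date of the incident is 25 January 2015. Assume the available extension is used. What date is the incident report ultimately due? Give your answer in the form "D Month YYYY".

12 February 2015

Trigger date 25 January 2015 + 15 calendar days = 9 February 2015.
9 February 2015 is a listed holiday; the preceding business day is 6 February 2015 (Friday).
The 3-business-day extension runs from 6 February 2015 to 12 February 2015.
12 February 2015 falls on a Thursday, which is a business day, so no adjustment is needed.
So the filing is due 12 February 2015.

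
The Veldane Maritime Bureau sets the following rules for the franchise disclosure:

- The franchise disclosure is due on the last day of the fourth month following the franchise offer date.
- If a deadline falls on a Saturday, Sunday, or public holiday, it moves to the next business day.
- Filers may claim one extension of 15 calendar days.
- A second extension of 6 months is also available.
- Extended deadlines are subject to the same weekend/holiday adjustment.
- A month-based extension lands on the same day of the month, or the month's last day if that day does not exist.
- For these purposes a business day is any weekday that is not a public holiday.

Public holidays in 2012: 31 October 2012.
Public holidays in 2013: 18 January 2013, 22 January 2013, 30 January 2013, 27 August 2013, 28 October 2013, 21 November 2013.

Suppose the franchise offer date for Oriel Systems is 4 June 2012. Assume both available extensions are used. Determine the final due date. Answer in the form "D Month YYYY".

4 months after 4 June 2012 falls in October 2012; the last day of that month is 31 October 2012.
31 October 2012 is a listed holiday, so it moves to the next business day, 1 November 2012 (Thursday).
The 15-calendar-day extension moves the deadline from 1 November 2012 to 16 November 2012.
16 November 2012 falls on a Friday, which is a business day, so no adjustment is needed.
The 6 months extension carries 16 November 2012 to 16 May 2013.
16 May 2013 (Thursday) is already a business day.
Final deadline: 16 May 2013.

16 May 2013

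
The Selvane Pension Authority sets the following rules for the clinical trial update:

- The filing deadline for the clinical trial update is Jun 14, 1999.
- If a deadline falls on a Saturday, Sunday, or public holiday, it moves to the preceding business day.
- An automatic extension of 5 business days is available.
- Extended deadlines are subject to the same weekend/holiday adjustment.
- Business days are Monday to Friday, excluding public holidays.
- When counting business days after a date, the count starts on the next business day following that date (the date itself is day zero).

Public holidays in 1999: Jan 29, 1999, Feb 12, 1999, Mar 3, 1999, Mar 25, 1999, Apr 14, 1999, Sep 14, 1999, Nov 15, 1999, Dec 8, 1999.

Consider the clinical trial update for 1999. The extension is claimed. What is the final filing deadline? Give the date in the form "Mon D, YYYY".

Jun 21, 1999

The statutory due date is Jun 14, 1999.
Jun 14, 1999 (Monday) is already a business day.
Applying the 5-business-day extension: 5 business days after Jun 14, 1999 is Jun 21, 1999.
Jun 21, 1999 falls on a Monday, which is a business day, so no adjustment is needed.
Deadline: Jun 21, 1999.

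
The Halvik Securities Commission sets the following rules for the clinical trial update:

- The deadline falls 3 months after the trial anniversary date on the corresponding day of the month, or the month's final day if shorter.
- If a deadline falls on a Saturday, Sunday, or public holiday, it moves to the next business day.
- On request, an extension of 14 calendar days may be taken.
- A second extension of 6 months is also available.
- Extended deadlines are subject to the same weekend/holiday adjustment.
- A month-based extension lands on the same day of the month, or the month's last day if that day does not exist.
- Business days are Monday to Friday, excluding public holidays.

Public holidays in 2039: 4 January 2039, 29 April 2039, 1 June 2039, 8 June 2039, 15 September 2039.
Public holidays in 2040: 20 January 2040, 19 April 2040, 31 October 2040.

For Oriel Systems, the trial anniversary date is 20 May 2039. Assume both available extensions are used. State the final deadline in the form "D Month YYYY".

5 March 2040

3 months after 20 May 2039, on the same day of the month, is 20 August 2039.
20 August 2039 falls on a Saturday. Rolling to the next business day gives 22 August 2039, a Monday.
The 14-calendar-day extension moves the deadline from 22 August 2039 to 5 September 2039.
5 September 2039 is a Monday and not a listed holiday, so it stands.
Add 6 months to 5 September 2039: 5 March 2040.
5 March 2040 is a Monday and not a listed holiday, so it stands.
The final due date is 5 March 2040.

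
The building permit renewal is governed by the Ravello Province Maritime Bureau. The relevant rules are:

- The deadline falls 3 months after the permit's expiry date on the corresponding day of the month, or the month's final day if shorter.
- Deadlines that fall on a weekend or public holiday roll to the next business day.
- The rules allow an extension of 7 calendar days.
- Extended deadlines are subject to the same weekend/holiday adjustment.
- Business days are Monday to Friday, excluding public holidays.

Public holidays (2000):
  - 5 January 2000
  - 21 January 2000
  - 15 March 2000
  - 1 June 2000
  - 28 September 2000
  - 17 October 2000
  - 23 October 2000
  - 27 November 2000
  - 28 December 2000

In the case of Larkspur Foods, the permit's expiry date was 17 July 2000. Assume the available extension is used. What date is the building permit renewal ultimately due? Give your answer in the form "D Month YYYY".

3 months after 17 July 2000, on the same day of the month, is 17 October 2000.
17 October 2000 is a listed holiday; the next business day is 18 October 2000 (Wednesday).
With the 7-day extension, 18 October 2000 becomes 25 October 2000.
25 October 2000 (Wednesday) is already a business day.
So the filing is due 25 October 2000.

25 October 2000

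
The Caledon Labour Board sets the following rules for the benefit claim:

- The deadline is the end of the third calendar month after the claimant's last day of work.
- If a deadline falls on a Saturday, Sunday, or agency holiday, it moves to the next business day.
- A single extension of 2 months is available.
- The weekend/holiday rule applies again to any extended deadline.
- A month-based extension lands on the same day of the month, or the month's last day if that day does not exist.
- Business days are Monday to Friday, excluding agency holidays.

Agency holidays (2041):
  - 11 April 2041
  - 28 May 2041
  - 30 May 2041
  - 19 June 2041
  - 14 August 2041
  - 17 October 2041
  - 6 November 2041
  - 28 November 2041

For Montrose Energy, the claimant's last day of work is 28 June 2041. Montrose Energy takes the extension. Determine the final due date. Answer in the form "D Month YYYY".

2 December 2041

The third month after 28 June 2041 is September 2041, whose last day is 30 September 2041.
30 September 2041 is a Monday and not a listed holiday, so it stands.
The 2 months extension carries 30 September 2041 to 30 November 2041.
30 November 2041 falls on a Saturday. Rolling to the next business day gives 2 December 2041, a Monday.
So the filing is due 2 December 2041.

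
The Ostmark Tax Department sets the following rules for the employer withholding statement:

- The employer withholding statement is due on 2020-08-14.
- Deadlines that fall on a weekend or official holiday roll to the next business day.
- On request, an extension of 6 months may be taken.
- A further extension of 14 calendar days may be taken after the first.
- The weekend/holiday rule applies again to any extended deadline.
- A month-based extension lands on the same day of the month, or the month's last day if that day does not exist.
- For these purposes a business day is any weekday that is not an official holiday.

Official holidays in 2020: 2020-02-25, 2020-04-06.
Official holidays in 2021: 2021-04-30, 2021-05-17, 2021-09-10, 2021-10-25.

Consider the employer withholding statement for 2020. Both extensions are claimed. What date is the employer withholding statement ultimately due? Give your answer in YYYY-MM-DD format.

2021-03-01

The statutory due date is 2020-08-14.
2020-08-14 falls on a Friday, which is a business day, so no adjustment is needed.
Applying the 6 months extension: 6 months after 2020-08-14 is 2021-02-14.
Because 2021-02-14 is a Sunday, the deadline becomes 2021-02-15 (Monday).
With the 14-day extension, 2021-02-15 becomes 2021-03-01.
2021-03-01 falls on a Monday, which is a business day, so no adjustment is needed.
So the filing is due 2021-03-01.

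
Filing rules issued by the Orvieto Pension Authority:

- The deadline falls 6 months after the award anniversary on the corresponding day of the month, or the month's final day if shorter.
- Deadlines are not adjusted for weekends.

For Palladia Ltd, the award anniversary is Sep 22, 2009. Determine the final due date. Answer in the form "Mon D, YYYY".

Mar 22, 2010

Moving 6 months forward from Sep 22, 2009 on the corresponding day gives Mar 22, 2010.
No adjustment is made for weekends or holidays, so Mar 22, 2010 stands.
So the filing is due Mar 22, 2010.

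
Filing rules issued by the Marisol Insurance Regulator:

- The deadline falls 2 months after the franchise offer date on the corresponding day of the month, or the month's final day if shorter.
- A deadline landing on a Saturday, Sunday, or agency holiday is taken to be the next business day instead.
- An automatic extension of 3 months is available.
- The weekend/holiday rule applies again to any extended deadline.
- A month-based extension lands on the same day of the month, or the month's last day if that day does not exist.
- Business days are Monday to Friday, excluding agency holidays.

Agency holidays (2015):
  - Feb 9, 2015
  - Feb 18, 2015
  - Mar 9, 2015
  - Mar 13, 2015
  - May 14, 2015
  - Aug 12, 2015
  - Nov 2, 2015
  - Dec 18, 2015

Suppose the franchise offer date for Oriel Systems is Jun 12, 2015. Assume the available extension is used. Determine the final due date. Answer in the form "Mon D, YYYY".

2 months after Jun 12, 2015, on the same day of the month, is Aug 12, 2015.
Aug 12, 2015 is a listed holiday, so it moves to the next business day, Aug 13, 2015 (Thursday).
Add 3 months to Aug 13, 2015: Nov 13, 2015.
Nov 13, 2015 (Friday) is already a business day.
So the filing is due Nov 13, 2015.

Nov 13, 2015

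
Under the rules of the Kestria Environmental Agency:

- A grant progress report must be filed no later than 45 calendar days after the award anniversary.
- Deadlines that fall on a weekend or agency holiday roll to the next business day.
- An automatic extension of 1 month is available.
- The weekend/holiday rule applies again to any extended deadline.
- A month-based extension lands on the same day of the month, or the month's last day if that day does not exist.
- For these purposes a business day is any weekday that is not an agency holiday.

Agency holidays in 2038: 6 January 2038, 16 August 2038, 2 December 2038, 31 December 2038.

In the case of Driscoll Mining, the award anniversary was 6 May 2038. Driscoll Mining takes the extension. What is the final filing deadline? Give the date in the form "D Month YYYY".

21 July 2038

Trigger date 6 May 2038 + 45 calendar days = 20 June 2038.
Because 20 June 2038 is a Sunday, the deadline becomes 21 June 2038 (Monday).
Add 1 month to 21 June 2038: 21 July 2038.
21 July 2038 is a Wednesday and not a listed holiday, so it stands.
The final due date is 21 July 2038.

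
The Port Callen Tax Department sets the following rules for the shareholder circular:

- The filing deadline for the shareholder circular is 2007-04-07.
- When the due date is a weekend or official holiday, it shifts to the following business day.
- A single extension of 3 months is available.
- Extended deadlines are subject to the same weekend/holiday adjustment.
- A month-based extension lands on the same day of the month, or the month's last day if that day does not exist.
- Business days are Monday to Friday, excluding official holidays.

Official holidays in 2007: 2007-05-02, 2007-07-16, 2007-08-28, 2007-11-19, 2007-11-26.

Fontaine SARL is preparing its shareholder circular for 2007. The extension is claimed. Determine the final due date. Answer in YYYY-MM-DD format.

2007-07-09

The stated deadline is 2007-04-07.
2007-04-07 is a Saturday; the next business day is 2007-04-09 (Monday).
The 3 months extension carries 2007-04-09 to 2007-07-09.
2007-07-09 falls on a Monday, which is a business day, so no adjustment is needed.
Deadline: 2007-07-09.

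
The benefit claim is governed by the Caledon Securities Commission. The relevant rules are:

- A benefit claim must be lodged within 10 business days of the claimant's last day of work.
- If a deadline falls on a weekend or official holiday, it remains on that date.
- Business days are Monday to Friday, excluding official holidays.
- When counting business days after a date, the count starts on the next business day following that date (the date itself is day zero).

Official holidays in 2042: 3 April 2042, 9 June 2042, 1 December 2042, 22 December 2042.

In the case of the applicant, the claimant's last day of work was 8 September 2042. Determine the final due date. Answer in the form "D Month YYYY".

10 business days after 8 September 2042, excluding weekends and holidays, is 22 September 2042.
22 September 2042 falls on a Monday. The rules make no weekend/holiday allowance, so it remains 22 September 2042.
So the filing is due 22 September 2042.

22 September 2042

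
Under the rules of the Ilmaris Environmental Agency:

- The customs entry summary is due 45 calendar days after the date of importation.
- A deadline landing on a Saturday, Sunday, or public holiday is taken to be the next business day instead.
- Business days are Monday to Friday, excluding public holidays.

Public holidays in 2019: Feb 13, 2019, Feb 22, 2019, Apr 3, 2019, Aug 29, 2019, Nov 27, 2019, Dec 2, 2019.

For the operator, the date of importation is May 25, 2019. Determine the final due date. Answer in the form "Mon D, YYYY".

Adding 45 calendar days to May 25, 2019 gives Jul 9, 2019.
Jul 9, 2019 (Tuesday) is already a business day.
Final deadline: Jul 9, 2019.

Jul 9, 2019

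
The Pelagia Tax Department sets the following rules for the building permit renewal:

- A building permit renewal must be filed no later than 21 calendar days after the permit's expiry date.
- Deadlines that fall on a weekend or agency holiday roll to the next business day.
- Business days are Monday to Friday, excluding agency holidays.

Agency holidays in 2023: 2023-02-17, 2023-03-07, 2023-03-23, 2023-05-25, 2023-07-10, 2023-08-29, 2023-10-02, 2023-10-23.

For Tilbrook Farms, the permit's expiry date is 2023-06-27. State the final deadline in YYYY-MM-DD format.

Trigger date 2023-06-27 + 21 calendar days = 2023-07-18.
2023-07-18 is a Tuesday and not a listed holiday, so it stands.
The final due date is 2023-07-18.

2023-07-18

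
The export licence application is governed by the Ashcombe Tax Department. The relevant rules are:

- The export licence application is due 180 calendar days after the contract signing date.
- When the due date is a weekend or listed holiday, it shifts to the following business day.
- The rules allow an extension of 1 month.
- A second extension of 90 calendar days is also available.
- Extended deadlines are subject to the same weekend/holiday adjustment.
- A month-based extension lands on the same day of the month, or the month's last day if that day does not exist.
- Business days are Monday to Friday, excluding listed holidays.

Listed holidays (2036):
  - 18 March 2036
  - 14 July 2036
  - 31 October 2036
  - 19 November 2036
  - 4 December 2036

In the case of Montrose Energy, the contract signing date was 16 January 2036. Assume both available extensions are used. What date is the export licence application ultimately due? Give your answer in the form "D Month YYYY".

13 November 2036

From 16 January 2036, 180 calendar days later is 14 July 2036.
14 July 2036 falls on a listed holiday. Rolling to the next business day gives 15 July 2036, a Tuesday.
Applying the 1 month extension: 1 month after 15 July 2036 is 15 August 2036.
15 August 2036 (Friday) is already a business day.
Add the 90 calendar-day extension to 15 August 2036: 13 November 2036.
Since 13 November 2036 is a Thursday and not a holiday, the date is unchanged.
Final deadline: 13 November 2036.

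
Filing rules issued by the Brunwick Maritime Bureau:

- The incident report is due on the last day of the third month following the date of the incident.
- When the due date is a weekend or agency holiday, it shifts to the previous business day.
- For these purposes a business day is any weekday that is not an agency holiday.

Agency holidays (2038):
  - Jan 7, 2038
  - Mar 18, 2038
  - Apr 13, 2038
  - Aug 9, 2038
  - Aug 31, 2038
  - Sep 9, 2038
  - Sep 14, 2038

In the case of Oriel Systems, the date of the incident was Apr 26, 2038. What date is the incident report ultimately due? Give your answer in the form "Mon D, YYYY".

The third month after Apr 26, 2038 is July 2038, whose last day is Jul 31, 2038.
Jul 31, 2038 is a Saturday; the preceding business day is Jul 30, 2038 (Friday).
The final due date is Jul 30, 2038.

Jul 30, 2038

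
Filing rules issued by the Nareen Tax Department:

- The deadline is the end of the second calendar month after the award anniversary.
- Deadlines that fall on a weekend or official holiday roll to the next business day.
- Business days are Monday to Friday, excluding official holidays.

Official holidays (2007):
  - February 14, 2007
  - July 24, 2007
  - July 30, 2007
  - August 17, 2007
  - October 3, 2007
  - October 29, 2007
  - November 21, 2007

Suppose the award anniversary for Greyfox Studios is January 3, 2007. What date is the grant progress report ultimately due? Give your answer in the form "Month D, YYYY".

2 months after January 3, 2007 falls in March 2007; the last day of that month is March 31, 2007.
March 31, 2007 is a Saturday; the next business day is April 2, 2007 (Monday).
Deadline: April 2, 2007.

April 2, 2007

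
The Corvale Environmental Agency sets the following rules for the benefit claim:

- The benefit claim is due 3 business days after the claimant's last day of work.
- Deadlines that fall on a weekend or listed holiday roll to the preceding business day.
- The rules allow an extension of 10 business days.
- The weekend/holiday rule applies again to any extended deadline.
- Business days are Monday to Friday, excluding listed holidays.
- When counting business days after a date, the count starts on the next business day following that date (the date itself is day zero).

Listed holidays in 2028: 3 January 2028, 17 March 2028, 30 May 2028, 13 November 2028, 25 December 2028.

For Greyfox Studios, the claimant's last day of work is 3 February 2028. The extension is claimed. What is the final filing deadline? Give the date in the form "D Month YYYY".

Starting the day after 3 February 2028 and counting 3 business days lands on 8 February 2028.
8 February 2028 falls on a Tuesday, which is a business day, so no adjustment is needed.
The 10-business-day extension runs from 8 February 2028 to 22 February 2028.
22 February 2028 falls on a Tuesday, which is a business day, so no adjustment is needed.
So the filing is due 22 February 2028.

22 February 2028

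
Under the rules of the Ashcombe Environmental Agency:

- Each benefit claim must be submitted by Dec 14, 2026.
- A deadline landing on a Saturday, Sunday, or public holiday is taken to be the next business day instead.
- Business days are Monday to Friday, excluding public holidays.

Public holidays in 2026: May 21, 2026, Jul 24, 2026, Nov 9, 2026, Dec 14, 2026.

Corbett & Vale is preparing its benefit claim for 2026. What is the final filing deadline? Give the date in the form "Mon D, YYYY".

Start from the fixed due date, Dec 14, 2026.
Because Dec 14, 2026 is a listed holiday, the deadline becomes Dec 15, 2026 (Tuesday).
The final due date is Dec 15, 2026.

Dec 15, 2026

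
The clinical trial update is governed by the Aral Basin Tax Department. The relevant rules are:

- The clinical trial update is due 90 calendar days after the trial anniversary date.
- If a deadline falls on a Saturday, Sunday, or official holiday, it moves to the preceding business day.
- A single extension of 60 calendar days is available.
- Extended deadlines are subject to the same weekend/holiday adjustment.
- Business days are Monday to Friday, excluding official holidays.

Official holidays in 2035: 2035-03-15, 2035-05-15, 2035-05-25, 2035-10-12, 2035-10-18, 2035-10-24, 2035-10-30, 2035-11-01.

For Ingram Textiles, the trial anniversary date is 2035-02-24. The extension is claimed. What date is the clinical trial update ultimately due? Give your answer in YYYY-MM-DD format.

2035-07-23

Trigger date 2035-02-24 + 90 calendar days = 2035-05-25.
2035-05-25 falls on a listed holiday. Rolling to the preceding business day gives 2035-05-24, a Thursday.
Add the 60 calendar-day extension to 2035-05-24: 2035-07-23.
2035-07-23 is a Monday and not a listed holiday, so it stands.
So the filing is due 2035-07-23.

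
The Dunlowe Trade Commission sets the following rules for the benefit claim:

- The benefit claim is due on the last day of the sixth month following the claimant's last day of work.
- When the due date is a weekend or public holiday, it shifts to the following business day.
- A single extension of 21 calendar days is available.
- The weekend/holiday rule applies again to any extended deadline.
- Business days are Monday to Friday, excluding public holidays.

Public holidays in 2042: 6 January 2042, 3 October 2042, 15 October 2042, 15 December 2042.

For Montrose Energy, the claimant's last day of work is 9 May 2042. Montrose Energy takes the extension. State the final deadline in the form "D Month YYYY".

6 months after 9 May 2042 falls in November 2042; the last day of that month is 30 November 2042.
30 November 2042 falls on a Sunday. Rolling to the next business day gives 1 December 2042, a Monday.
With the 21-day extension, 1 December 2042 becomes 22 December 2042.
22 December 2042 falls on a Monday, which is a business day, so no adjustment is needed.
The final due date is 22 December 2042.

22 December 2042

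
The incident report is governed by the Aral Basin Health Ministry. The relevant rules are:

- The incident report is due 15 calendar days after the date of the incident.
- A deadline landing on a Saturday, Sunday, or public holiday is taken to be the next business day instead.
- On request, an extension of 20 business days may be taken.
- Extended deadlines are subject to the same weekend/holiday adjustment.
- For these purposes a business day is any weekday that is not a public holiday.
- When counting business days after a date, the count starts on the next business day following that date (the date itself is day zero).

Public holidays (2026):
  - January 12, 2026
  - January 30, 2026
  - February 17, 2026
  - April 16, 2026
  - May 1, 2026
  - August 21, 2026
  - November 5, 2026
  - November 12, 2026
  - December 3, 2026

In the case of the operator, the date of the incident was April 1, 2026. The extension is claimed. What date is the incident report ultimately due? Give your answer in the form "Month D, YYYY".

Trigger date April 1, 2026 + 15 calendar days = April 16, 2026.
April 16, 2026 is a listed holiday; the next business day is April 17, 2026 (Friday).
Counting 20 further business days from April 17, 2026 reaches May 18, 2026.
May 18, 2026 falls on a Monday, which is a business day, so no adjustment is needed.
The final due date is May 18, 2026.

May 18, 2026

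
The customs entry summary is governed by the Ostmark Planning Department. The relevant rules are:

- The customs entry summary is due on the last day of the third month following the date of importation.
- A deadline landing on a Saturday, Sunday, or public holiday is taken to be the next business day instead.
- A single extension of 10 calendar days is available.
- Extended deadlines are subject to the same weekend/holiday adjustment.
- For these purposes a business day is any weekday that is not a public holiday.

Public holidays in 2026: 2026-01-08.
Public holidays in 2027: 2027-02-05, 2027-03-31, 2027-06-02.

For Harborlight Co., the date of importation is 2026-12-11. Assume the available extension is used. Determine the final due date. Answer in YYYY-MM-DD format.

2027-04-12

3 months after 2026-12-11 is March 2027; that month ends on 2027-03-31.
2027-03-31 is a listed holiday; the next business day is 2027-04-01 (Thursday).
The 10-calendar-day extension moves the deadline from 2027-04-01 to 2027-04-11.
2027-04-11 falls on a Sunday. Rolling to the next business day gives 2027-04-12, a Monday.
The final due date is 2027-04-12.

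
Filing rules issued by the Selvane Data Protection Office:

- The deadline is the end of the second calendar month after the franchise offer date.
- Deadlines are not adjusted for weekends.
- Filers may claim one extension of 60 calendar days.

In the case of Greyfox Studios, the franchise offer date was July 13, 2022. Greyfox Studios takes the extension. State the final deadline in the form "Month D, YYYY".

2 months after July 13, 2022 falls in September 2022; the last day of that month is September 30, 2022.
No adjustment is made for weekends or holidays, so September 30, 2022 stands.
Add the 60 calendar-day extension to September 30, 2022: November 29, 2022.
No adjustment is made for weekends or holidays, so November 29, 2022 stands.
The final due date is November 29, 2022.

November 29, 2022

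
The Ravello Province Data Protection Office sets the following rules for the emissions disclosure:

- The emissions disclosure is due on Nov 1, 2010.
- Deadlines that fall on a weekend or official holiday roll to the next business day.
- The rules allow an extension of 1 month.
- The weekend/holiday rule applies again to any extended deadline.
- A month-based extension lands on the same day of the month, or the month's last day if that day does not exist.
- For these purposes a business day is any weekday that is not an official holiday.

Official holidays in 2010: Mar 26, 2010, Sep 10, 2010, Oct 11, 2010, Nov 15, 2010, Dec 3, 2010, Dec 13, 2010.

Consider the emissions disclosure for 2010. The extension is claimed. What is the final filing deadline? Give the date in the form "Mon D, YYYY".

The stated deadline is Nov 1, 2010.
Nov 1, 2010 is a Monday and not a listed holiday, so it stands.
Add 1 month to Nov 1, 2010: Dec 1, 2010.
Since Dec 1, 2010 is a Wednesday and not a holiday, the date is unchanged.
So the filing is due Dec 1, 2010.

Dec 1, 2010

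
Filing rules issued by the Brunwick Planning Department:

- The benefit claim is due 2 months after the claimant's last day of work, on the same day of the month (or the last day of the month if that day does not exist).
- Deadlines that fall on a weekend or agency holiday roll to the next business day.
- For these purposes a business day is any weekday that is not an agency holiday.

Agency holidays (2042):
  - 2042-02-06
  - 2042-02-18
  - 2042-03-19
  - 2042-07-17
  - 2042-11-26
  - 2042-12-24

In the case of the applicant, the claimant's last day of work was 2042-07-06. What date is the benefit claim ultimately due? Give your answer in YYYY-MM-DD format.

2042-09-08

2 months after 2042-07-06, on the same day of the month, is 2042-09-06.
Because 2042-09-06 is a Saturday, the deadline becomes 2042-09-08 (Monday).
The final due date is 2042-09-08.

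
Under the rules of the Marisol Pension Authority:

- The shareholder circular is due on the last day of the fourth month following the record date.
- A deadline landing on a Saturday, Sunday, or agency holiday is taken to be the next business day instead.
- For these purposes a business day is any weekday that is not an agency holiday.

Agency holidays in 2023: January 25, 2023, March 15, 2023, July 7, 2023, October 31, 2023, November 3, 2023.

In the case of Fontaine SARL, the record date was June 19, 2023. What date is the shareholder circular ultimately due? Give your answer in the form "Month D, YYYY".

November 1, 2023

The fourth month after June 19, 2023 is October 2023, whose last day is October 31, 2023.
October 31, 2023 is a listed holiday, so it moves to the next business day, November 1, 2023 (Wednesday).
Final deadline: November 1, 2023.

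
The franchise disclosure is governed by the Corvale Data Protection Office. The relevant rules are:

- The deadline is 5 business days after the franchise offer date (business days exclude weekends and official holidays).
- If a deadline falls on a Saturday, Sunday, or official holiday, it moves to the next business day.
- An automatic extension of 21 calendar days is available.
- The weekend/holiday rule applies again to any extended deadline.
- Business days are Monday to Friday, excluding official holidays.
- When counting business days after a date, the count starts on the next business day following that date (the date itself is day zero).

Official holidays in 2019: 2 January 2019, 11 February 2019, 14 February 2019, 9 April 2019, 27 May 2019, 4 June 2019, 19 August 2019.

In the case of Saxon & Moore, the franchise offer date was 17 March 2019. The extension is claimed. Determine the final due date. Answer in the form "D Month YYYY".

Starting the day after 17 March 2019 and counting 5 business days lands on 22 March 2019.
22 March 2019 (Friday) is already a business day.
With the 21-day extension, 22 March 2019 becomes 12 April 2019.
Since 12 April 2019 is a Friday and not a holiday, the date is unchanged.
Final deadline: 12 April 2019.

12 April 2019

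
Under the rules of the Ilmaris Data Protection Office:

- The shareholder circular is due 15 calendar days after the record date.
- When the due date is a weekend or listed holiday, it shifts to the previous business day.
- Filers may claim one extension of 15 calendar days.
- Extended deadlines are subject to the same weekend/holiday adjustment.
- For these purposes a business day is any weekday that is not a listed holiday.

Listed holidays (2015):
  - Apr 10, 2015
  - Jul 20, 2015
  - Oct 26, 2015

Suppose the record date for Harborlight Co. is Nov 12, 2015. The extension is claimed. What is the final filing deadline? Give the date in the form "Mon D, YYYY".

15 calendar days after Nov 12, 2015 is Nov 27, 2015.
Since Nov 27, 2015 is a Friday and not a holiday, the date is unchanged.
With the 15-day extension, Nov 27, 2015 becomes Dec 12, 2015.
Dec 12, 2015 is a Saturday, so it moves to the preceding business day, Dec 11, 2015 (Friday).
So the filing is due Dec 11, 2015.

Dec 11, 2015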